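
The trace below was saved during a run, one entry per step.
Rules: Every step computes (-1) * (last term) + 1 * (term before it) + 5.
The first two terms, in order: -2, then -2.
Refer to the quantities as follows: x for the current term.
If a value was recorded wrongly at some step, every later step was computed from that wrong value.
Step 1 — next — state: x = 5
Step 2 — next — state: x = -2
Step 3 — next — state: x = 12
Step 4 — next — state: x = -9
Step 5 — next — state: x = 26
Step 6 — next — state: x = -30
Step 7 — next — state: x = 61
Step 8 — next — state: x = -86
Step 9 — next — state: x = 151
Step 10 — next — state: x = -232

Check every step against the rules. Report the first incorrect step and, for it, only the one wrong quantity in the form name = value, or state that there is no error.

Recomputing the run from the initial state:
step 1: x = 5
step 2: x = -2
step 3: x = 12
step 4: x = -9
step 5: x = 26
step 6: x = -30
step 7: x = 61
step 8: x = -86
step 9: x = 152
step 10: x = -233
The first disagreement with the trace is at step 9, where the value should be x = 152.

step 9, x = 152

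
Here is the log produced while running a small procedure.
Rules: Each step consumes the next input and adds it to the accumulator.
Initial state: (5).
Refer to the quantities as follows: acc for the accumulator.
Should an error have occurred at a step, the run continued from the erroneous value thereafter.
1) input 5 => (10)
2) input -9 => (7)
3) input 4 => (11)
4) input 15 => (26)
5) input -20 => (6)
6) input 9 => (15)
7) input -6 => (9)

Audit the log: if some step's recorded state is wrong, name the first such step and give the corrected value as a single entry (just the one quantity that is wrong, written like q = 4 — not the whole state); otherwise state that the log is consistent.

step 2, acc = 1

Recomputing the run from the initial state:
step 1: acc = 10
step 2: acc = 1
step 3: acc = 5
step 4: acc = 20
step 5: acc = 0
step 6: acc = 9
step 7: acc = 3
The first disagreement with the log is at step 2, where the value should be acc = 1.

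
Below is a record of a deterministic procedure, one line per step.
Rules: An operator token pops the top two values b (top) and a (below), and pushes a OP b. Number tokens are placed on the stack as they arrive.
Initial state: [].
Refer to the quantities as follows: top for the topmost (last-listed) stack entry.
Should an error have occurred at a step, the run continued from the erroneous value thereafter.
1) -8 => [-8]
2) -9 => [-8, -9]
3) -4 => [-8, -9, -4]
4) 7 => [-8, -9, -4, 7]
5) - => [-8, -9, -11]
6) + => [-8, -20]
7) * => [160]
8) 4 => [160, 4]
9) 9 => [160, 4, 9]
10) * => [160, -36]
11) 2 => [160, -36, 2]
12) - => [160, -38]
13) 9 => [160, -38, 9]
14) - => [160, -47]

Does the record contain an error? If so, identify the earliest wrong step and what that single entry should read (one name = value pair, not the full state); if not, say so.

step 1: push -8: top = -8 -> exactly as logged
step 2: push -9: top = -9 -> same as recorded
step 3: push -4: top = -4 -> exactly as logged
step 4: push 7: top = 7 -> same as recorded
step 5: -4 - 7 = -11 -> verified
step 6: -9 + -11 = -20 -> confirmed correct
step 7: -8 * -20 = 160 -> verified
step 8: push 4: top = 4 -> consistent with the record
step 9: push 9: top = 9 -> in agreement
step 10: 4 * 9 = 36 -> not what was recorded
First incorrect step: 10; the correct value is top = 36.

step 10, top = 36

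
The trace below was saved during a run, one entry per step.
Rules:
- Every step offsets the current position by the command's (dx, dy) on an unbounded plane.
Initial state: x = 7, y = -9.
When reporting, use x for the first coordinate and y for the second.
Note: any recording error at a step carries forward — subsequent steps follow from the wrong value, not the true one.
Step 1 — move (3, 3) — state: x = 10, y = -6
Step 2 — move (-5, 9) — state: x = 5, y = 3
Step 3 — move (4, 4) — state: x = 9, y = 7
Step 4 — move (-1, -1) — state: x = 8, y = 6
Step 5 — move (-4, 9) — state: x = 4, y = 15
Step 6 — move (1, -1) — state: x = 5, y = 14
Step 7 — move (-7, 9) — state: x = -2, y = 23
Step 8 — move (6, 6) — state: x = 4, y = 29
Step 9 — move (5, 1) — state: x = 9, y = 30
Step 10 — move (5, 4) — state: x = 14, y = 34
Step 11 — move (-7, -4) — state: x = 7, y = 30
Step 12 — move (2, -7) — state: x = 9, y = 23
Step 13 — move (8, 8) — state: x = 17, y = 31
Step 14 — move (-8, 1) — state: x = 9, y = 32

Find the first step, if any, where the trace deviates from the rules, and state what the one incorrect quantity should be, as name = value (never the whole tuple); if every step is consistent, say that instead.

1. x = 7 + (3) = 10, y = -9 + (3) = -6 (checks out)
2. x = 10 + (-5) = 5, y = -6 + (9) = 3 (consistent with the trace)
3. x = 5 + (4) = 9, y = 3 + (4) = 7 (no discrepancy)
4. x = 9 + (-1) = 8, y = 7 + (-1) = 6 (matches)
5. x = 8 + (-4) = 4, y = 6 + (9) = 15 (agrees with the trace)
6. x = 4 + (1) = 5, y = 15 + (-1) = 14 (checks out)
7. x = 5 + (-7) = -2, y = 14 + (9) = 23 (agrees with the trace)
8. x = -2 + (6) = 4, y = 23 + (6) = 29 (same as recorded)
9. x = 4 + (5) = 9, y = 29 + (1) = 30 (in agreement)
10. x = 9 + (5) = 14, y = 30 + (4) = 34 (checks out)
11. x = 14 + (-7) = 7, y = 34 + (-4) = 30 (same as recorded)
12. x = 7 + (2) = 9, y = 30 + (-7) = 23 (no discrepancy)
13. x = 9 + (8) = 17, y = 23 + (8) = 31 (verified)
14. x = 17 + (-8) = 9, y = 31 + (1) = 32 (verified)
No step deviates from the rules.

no error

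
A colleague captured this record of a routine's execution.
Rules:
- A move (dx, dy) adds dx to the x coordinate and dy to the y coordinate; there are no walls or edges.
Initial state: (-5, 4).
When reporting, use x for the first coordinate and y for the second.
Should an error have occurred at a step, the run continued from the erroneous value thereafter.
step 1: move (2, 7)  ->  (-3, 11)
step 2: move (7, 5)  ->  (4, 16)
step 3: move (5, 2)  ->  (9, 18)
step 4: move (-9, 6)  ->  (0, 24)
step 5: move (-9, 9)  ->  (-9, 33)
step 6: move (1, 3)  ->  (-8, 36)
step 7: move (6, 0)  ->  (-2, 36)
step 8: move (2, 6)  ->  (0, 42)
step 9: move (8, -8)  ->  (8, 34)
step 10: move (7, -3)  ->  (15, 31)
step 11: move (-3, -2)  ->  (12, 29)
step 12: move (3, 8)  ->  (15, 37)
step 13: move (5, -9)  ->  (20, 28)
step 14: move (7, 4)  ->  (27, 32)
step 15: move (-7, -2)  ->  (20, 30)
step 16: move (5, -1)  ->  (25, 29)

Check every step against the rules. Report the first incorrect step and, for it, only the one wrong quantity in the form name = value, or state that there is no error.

no error

Recomputing the run from the initial state:
step 1: x = -3, y = 11
step 2: x = 4, y = 16
step 3: x = 9, y = 18
step 4: x = 0, y = 24
step 5: x = -9, y = 33
step 6: x = -8, y = 36
step 7: x = -2, y = 36
step 8: x = 0, y = 42
step 9: x = 8, y = 34
step 10: x = 15, y = 31
step 11: x = 12, y = 29
step 12: x = 15, y = 37
step 13: x = 20, y = 28
step 14: x = 27, y = 32
step 15: x = 20, y = 30
step 16: x = 25, y = 29
This matches the record at every step.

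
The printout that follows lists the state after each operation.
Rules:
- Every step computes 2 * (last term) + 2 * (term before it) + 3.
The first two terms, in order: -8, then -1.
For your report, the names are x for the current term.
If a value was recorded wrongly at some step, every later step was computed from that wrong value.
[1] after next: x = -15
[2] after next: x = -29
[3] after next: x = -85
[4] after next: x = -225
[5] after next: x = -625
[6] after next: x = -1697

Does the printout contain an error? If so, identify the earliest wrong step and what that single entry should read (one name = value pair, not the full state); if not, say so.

1. x = 2*(-1) + (2)*(-8) + (3) = -15 (matches)
2. x = 2*(-15) + (2)*(-1) + (3) = -29 (in agreement)
3. x = 2*(-29) + (2)*(-15) + (3) = -85 (verified)
4. x = 2*(-85) + (2)*(-29) + (3) = -225 (no discrepancy)
5. x = 2*(-225) + (2)*(-85) + (3) = -617 (this is not what the printout shows)
The earliest wrong entry is at step 5: it should read x = -617.

step 5, x = -617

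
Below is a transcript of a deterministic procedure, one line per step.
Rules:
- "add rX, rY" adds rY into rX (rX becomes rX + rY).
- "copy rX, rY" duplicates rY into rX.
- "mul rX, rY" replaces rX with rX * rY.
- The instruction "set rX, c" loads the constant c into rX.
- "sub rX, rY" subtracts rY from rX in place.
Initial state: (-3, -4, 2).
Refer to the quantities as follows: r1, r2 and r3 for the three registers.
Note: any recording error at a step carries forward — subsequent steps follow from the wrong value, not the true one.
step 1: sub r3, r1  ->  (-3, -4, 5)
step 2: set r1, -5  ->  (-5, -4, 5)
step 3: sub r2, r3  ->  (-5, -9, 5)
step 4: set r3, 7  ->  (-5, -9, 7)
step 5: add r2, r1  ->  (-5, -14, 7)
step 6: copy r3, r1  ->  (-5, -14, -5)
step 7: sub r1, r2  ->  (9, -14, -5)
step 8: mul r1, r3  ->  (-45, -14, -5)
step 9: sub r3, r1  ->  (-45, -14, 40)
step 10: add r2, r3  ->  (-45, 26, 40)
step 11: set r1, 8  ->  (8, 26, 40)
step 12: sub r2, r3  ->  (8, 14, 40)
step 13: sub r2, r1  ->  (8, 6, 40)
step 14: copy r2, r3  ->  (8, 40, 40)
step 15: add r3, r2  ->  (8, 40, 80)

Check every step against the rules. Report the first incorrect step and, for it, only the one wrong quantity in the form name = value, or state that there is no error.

step 1: r3 = 2 - -3 = 5 -> in agreement
step 2: r1 = -5 -> no discrepancy
step 3: r2 = -4 - 5 = -9 -> confirmed correct
step 4: r3 = 7 -> verified
step 5: r2 = -9 + -5 = -14 -> matches
step 6: r3 = -5 -> checks out
step 7: r1 = -5 - -14 = 9 -> no discrepancy
step 8: r1 = 9 * -5 = -45 -> same as recorded
step 9: r3 = -5 - -45 = 40 -> verified
step 10: r2 = -14 + 40 = 26 -> confirmed correct
step 11: r1 = 8 -> exactly as logged
step 12: r2 = 26 - 40 = -14 -> the transcript disagrees here
First incorrect step: 12; the correct value is r2 = -14.

step 12, r2 = -14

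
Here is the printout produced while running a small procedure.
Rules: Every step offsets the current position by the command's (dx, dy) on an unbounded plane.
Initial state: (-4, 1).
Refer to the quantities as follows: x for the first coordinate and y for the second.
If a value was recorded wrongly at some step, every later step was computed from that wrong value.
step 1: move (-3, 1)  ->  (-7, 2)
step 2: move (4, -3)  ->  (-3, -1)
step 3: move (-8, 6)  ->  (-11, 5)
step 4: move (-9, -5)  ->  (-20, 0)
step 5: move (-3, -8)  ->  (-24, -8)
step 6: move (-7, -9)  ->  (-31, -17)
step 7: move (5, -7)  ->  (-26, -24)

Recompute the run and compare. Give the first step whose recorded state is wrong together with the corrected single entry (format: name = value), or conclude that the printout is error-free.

Recomputing the run from the initial state:
step 1: x = -7, y = 2
step 2: x = -3, y = -1
step 3: x = -11, y = 5
step 4: x = -20, y = 0
step 5: x = -23, y = -8
step 6: x = -30, y = -17
step 7: x = -25, y = -24
The first disagreement with the printout is at step 5, where the value should be x = -23.

step 5, x = -23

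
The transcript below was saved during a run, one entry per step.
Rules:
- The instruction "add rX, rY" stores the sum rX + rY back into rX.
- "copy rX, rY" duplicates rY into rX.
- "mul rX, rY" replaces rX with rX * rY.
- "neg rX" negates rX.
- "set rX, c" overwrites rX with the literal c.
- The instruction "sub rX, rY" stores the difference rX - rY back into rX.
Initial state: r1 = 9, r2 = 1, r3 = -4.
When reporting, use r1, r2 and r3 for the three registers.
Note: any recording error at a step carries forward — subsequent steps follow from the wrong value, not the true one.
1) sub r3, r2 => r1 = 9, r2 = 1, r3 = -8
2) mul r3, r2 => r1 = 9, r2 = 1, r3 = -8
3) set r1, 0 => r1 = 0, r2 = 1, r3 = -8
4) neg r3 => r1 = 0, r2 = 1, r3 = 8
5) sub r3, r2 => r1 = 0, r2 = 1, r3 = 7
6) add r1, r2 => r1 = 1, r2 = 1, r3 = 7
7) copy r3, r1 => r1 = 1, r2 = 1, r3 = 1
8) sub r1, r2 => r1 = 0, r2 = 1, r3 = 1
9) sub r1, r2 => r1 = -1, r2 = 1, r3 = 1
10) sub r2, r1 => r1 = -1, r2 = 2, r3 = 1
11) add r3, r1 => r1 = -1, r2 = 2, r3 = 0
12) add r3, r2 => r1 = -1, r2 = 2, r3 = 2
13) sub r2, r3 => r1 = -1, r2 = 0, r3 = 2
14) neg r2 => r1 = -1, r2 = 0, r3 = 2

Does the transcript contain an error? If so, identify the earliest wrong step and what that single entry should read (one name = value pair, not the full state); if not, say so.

Step 1: r3 = -4 - 1 = -5 — the transcript disagrees here.
First deviation found at step 1; the corrected entry is r3 = -5.

step 1, r3 = -5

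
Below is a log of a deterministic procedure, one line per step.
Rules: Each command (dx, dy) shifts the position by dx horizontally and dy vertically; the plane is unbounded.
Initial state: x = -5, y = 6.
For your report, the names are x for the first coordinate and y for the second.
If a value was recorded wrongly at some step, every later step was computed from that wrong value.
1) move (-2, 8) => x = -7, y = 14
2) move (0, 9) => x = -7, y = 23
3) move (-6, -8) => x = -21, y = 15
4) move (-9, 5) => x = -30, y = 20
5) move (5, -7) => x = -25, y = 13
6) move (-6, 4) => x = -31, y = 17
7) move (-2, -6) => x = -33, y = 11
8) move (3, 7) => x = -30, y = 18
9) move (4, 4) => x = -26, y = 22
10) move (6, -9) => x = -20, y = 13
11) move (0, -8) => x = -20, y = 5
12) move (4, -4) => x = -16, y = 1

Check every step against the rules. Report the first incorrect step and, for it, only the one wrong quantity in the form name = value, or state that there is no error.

step 3, x = -13

Recomputing the run from the initial state:
step 1: x = -7, y = 14
step 2: x = -7, y = 23
step 3: x = -13, y = 15
step 4: x = -22, y = 20
step 5: x = -17, y = 13
step 6: x = -23, y = 17
step 7: x = -25, y = 11
step 8: x = -22, y = 18
step 9: x = -18, y = 22
step 10: x = -12, y = 13
step 11: x = -12, y = 5
step 12: x = -8, y = 1
The first disagreement with the log is at step 3, where the value should be x = -13.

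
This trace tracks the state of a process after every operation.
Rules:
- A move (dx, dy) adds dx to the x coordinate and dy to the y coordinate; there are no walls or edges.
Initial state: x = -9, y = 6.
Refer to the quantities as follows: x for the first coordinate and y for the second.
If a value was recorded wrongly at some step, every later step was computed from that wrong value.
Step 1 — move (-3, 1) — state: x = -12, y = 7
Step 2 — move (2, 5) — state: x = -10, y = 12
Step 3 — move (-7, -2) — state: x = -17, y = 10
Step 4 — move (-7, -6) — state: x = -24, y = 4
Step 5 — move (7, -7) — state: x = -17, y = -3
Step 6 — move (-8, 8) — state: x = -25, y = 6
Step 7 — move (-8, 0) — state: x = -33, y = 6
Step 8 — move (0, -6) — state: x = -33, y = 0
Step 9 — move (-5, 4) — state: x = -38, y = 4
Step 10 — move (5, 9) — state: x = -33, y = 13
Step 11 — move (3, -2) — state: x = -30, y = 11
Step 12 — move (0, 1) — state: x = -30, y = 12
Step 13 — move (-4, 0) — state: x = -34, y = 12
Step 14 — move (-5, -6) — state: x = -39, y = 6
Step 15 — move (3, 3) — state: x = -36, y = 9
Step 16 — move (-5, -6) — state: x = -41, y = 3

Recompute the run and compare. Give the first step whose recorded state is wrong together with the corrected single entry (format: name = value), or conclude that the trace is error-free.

1. x = -9 + (-3) = -12, y = 6 + (1) = 7 (matches)
2. x = -12 + (2) = -10, y = 7 + (5) = 12 (verified)
3. x = -10 + (-7) = -17, y = 12 + (-2) = 10 (same as recorded)
4. x = -17 + (-7) = -24, y = 10 + (-6) = 4 (same as recorded)
5. x = -24 + (7) = -17, y = 4 + (-7) = -3 (in agreement)
6. x = -17 + (-8) = -25, y = -3 + (8) = 5 (not what was recorded)
First incorrect step: 6; the correct value is y = 5.

step 6, y = 5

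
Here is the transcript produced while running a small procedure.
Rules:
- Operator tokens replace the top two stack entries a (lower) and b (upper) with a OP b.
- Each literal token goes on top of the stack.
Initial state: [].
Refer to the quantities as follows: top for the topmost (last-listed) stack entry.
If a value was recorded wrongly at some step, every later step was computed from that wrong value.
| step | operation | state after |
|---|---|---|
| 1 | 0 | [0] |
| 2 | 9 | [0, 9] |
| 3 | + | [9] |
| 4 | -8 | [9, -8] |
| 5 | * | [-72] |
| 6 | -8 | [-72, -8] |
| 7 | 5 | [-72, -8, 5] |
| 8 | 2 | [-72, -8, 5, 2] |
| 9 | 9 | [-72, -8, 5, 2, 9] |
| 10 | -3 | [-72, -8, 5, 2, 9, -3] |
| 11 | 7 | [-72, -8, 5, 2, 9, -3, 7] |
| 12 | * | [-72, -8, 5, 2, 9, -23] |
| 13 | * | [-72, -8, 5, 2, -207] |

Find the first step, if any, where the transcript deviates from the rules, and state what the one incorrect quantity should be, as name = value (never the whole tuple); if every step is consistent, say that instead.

1. push 0: top = 0 (exactly as logged)
2. push 9: top = 9 (same as recorded)
3. 0 + 9 = 9 (consistent with the transcript)
4. push -8: top = -8 (matches)
5. 9 * -8 = -72 (exactly as logged)
6. push -8: top = -8 (matches)
7. push 5: top = 5 (checks out)
8. push 2: top = 2 (checks out)
9. push 9: top = 9 (same as recorded)
10. push -3: top = -3 (agrees with the transcript)
11. push 7: top = 7 (confirmed correct)
12. -3 * 7 = -21 (this is not what the transcript shows)
The earliest wrong entry is at step 12: it should read top = -21.

step 12, top = -21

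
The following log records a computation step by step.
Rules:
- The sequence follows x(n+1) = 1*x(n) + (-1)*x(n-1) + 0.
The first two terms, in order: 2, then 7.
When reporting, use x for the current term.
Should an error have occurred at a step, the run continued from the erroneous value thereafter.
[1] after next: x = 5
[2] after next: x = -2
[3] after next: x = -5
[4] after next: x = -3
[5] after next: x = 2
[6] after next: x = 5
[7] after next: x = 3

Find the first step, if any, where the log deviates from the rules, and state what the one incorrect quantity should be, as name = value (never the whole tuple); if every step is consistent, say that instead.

step 3, x = -7

1. x = 1*(7) + (-1)*(2) + (0) = 5 (exactly as logged)
2. x = 1*(5) + (-1)*(7) + (0) = -2 (no discrepancy)
3. x = 1*(-2) + (-1)*(5) + (0) = -7 (the recorded entry deviates here)
Conclusion: step 3 carries the first error; the entry should be x = -7.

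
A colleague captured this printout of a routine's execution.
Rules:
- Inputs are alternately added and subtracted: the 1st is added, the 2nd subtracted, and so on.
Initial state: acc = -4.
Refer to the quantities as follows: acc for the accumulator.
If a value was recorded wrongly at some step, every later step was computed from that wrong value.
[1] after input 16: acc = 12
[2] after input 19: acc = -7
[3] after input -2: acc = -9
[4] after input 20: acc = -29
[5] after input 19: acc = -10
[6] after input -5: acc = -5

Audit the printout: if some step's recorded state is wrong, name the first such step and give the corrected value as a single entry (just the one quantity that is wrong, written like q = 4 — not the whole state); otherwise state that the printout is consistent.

Recomputing the run from the initial state:
step 1: acc = 12
step 2: acc = -7
step 3: acc = -9
step 4: acc = -29
step 5: acc = -10
step 6: acc = -5
This matches the printout at every step.

no error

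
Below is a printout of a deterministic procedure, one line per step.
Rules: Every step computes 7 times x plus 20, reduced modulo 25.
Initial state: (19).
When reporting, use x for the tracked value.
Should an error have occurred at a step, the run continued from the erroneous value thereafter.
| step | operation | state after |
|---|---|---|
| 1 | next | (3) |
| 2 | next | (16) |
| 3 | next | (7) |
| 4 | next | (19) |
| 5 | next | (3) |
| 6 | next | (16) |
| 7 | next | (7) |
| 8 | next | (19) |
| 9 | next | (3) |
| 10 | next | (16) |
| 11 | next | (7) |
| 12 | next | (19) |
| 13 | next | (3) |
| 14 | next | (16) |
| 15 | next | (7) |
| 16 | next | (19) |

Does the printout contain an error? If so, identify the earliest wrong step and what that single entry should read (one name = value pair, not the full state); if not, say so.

no error

Recomputing the run from the initial state:
step 1: x = 3
step 2: x = 16
step 3: x = 7
step 4: x = 19
step 5: x = 3
step 6: x = 16
step 7: x = 7
step 8: x = 19
step 9: x = 3
step 10: x = 16
step 11: x = 7
step 12: x = 19
step 13: x = 3
step 14: x = 16
step 15: x = 7
step 16: x = 19
This matches the printout at every step.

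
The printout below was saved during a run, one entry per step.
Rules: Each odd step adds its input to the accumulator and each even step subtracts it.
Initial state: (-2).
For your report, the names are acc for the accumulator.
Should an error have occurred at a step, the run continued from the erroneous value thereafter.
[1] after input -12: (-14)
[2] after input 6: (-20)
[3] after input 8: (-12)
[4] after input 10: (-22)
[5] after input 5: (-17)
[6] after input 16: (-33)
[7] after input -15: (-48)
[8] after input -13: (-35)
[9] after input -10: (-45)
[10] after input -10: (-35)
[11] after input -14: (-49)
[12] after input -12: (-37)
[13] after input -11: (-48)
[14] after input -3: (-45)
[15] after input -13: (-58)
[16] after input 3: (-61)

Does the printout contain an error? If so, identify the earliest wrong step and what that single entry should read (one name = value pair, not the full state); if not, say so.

step 1: acc = -2 + -12 = -14 -> consistent with the printout
step 2: acc = -14 - 6 = -20 -> in agreement
step 3: acc = -20 + 8 = -12 -> in agreement
step 4: acc = -12 - 10 = -22 -> checks out
step 5: acc = -22 + 5 = -17 -> confirmed correct
step 6: acc = -17 - 16 = -33 -> matches
step 7: acc = -33 + -15 = -48 -> confirmed correct
step 8: acc = -48 - -13 = -35 -> same as recorded
step 9: acc = -35 + -10 = -45 -> in agreement
step 10: acc = -45 - -10 = -35 -> in agreement
step 11: acc = -35 + -14 = -49 -> in agreement
step 12: acc = -49 - -12 = -37 -> matches
step 13: acc = -37 + -11 = -48 -> matches
step 14: acc = -48 - -3 = -45 -> no discrepancy
step 15: acc = -45 + -13 = -58 -> verified
step 16: acc = -58 - 3 = -61 -> matches
Every step is consistent.

no error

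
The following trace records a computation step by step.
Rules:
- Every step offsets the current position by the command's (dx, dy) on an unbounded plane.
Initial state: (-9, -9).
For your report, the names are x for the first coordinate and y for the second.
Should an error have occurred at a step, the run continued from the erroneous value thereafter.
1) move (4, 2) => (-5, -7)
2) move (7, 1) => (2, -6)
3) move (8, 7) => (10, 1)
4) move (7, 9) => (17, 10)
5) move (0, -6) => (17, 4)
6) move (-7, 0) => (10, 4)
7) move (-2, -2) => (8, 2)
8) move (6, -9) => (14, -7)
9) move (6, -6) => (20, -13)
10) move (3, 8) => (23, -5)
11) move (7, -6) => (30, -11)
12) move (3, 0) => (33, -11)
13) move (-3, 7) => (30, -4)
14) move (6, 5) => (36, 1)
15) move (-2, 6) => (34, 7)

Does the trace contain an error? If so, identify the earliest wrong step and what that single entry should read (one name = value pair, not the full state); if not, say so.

Step 1: x = -9 + (4) = -5, y = -9 + (2) = -7 — no discrepancy.
Step 2: x = -5 + (7) = 2, y = -7 + (1) = -6 — exactly as logged.
Step 3: x = 2 + (8) = 10, y = -6 + (7) = 1 — checks out.
Step 4: x = 10 + (7) = 17, y = 1 + (9) = 10 — same as recorded.
Step 5: x = 17 + (0) = 17, y = 10 + (-6) = 4 — agrees with the trace.
Step 6: x = 17 + (-7) = 10, y = 4 + (0) = 4 — no discrepancy.
Step 7: x = 10 + (-2) = 8, y = 4 + (-2) = 2 — exactly as logged.
Step 8: x = 8 + (6) = 14, y = 2 + (-9) = -7 — consistent with the trace.
Step 9: x = 14 + (6) = 20, y = -7 + (-6) = -13 — agrees with the trace.
Step 10: x = 20 + (3) = 23, y = -13 + (8) = -5 — agrees with the trace.
Step 11: x = 23 + (7) = 30, y = -5 + (-6) = -11 — exactly as logged.
Step 12: x = 30 + (3) = 33, y = -11 + (0) = -11 — consistent with the trace.
Step 13: x = 33 + (-3) = 30, y = -11 + (7) = -4 — in agreement.
Step 14: x = 30 + (6) = 36, y = -4 + (5) = 1 — confirmed correct.
Step 15: x = 36 + (-2) = 34, y = 1 + (6) = 7 — consistent with the trace.
No step deviates from the rules.

no error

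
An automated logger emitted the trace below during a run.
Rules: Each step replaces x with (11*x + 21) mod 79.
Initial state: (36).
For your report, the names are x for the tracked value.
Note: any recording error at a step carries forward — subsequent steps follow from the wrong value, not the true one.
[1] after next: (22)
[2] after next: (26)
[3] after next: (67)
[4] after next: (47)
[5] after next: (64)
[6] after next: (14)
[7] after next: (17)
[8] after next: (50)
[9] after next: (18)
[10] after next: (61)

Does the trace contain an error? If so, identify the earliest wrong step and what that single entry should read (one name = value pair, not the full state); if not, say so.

1. x = (11*36 + 21) mod 79 = 22 (agrees with the trace)
2. x = (11*22 + 21) mod 79 = 26 (matches)
3. x = (11*26 + 21) mod 79 = 70 (the trace disagrees here)
So the first discrepancy is step 3, where the right value is x = 70.

step 3, x = 70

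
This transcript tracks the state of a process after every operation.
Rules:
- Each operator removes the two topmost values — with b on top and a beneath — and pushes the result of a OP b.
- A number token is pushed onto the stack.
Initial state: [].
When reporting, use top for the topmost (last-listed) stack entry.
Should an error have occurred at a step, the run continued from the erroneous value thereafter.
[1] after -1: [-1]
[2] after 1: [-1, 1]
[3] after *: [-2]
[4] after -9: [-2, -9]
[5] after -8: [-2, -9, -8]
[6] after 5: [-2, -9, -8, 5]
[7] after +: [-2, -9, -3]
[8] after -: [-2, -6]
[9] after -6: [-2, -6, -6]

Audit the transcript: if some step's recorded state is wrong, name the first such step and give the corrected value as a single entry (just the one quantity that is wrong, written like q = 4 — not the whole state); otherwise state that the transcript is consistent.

step 3, top = -1

1. push -1: top = -1 (agrees with the transcript)
2. push 1: top = 1 (verified)
3. -1 * 1 = -1 (a discrepancy with the transcript)
That makes step 3 the first incorrect line — top = -1 is what it should show.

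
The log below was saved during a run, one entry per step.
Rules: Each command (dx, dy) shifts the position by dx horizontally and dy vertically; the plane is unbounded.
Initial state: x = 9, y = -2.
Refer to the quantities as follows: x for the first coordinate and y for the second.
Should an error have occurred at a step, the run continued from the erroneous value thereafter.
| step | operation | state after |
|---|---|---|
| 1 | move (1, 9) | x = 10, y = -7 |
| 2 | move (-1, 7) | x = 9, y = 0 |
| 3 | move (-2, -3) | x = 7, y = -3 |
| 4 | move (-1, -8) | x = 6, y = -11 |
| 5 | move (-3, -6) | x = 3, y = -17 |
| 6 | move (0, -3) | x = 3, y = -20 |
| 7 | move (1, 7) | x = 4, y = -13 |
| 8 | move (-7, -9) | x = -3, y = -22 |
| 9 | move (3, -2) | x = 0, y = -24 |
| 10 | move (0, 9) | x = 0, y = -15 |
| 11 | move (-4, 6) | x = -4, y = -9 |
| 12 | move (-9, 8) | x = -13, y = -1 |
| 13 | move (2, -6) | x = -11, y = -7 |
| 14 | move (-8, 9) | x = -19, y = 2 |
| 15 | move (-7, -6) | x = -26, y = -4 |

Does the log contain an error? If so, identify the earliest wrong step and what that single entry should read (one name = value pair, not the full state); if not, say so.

step 1, y = 7

step 1: x = 9 + (1) = 10, y = -2 + (9) = 7 -> the log has a different value
So the first discrepancy is step 1, where the right value is y = 7.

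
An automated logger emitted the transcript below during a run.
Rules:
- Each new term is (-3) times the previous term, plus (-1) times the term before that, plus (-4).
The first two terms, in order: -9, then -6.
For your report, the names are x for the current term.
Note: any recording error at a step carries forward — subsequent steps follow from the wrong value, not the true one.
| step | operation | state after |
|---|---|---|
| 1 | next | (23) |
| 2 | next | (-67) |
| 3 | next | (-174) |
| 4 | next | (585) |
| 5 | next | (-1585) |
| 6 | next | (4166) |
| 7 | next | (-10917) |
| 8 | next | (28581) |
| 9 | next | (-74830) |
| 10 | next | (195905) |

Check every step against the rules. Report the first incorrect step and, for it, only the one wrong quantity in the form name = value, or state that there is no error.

step 3, x = 174

Recomputing the run from the initial state:
step 1: x = 23
step 2: x = -67
step 3: x = 174
step 4: x = -459
step 5: x = 1199
step 6: x = -3142
step 7: x = 8223
step 8: x = -21531
step 9: x = 56366
step 10: x = -147571
The first disagreement with the transcript is at step 3, where the value should be x = 174.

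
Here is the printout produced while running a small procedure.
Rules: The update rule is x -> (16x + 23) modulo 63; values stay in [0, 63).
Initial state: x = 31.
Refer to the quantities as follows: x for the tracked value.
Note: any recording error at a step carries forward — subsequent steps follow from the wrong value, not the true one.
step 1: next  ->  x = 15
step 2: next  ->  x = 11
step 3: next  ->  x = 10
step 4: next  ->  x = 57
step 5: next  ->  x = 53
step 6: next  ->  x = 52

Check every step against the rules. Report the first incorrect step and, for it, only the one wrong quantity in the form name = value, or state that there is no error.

1. x = (16*31 + 23) mod 63 = 15 (confirmed correct)
2. x = (16*15 + 23) mod 63 = 11 (no discrepancy)
3. x = (16*11 + 23) mod 63 = 10 (in agreement)
4. x = (16*10 + 23) mod 63 = 57 (exactly as logged)
5. x = (16*57 + 23) mod 63 = 53 (confirmed correct)
6. x = (16*53 + 23) mod 63 = 52 (no discrepancy)
Each recorded entry agrees with the recomputation.

no error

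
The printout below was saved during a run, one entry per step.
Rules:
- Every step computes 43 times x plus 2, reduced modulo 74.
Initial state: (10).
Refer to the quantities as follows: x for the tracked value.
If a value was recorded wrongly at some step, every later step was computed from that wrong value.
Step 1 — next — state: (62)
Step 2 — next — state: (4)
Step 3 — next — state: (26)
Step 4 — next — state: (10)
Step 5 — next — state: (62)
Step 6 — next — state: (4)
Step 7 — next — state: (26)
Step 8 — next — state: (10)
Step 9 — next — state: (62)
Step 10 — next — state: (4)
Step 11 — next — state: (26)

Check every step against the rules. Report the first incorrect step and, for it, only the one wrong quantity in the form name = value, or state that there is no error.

no error

step 1: x = (43*10 + 2) mod 74 = 62 -> verified
step 2: x = (43*62 + 2) mod 74 = 4 -> matches
step 3: x = (43*4 + 2) mod 74 = 26 -> agrees with the printout
step 4: x = (43*26 + 2) mod 74 = 10 -> verified
step 5: x = (43*10 + 2) mod 74 = 62 -> same as recorded
step 6: x = (43*62 + 2) mod 74 = 4 -> consistent with the printout
step 7: x = (43*4 + 2) mod 74 = 26 -> agrees with the printout
step 8: x = (43*26 + 2) mod 74 = 10 -> exactly as logged
step 9: x = (43*10 + 2) mod 74 = 62 -> verified
step 10: x = (43*62 + 2) mod 74 = 4 -> in agreement
step 11: x = (43*4 + 2) mod 74 = 26 -> checks out
Each recorded entry agrees with the recomputation.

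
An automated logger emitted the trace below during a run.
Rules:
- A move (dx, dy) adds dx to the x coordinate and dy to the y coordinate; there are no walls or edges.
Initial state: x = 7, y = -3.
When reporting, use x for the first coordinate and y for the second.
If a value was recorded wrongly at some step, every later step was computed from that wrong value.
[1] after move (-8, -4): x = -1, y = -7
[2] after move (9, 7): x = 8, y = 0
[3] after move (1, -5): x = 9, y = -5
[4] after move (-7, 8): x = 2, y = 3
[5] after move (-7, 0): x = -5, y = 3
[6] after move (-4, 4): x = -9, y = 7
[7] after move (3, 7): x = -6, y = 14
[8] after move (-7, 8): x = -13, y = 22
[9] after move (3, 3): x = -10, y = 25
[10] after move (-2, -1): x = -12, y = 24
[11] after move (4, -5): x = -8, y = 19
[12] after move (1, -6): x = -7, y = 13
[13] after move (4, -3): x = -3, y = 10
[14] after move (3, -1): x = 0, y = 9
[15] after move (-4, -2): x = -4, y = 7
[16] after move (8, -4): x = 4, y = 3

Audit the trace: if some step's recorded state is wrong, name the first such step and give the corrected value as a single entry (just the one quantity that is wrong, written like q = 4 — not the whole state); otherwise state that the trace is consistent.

no error

Recomputing the run from the initial state:
step 1: x = -1, y = -7
step 2: x = 8, y = 0
step 3: x = 9, y = -5
step 4: x = 2, y = 3
step 5: x = -5, y = 3
step 6: x = -9, y = 7
step 7: x = -6, y = 14
step 8: x = -13, y = 22
step 9: x = -10, y = 25
step 10: x = -12, y = 24
step 11: x = -8, y = 19
step 12: x = -7, y = 13
step 13: x = -3, y = 10
step 14: x = 0, y = 9
step 15: x = -4, y = 7
step 16: x = 4, y = 3
This matches the trace at every step.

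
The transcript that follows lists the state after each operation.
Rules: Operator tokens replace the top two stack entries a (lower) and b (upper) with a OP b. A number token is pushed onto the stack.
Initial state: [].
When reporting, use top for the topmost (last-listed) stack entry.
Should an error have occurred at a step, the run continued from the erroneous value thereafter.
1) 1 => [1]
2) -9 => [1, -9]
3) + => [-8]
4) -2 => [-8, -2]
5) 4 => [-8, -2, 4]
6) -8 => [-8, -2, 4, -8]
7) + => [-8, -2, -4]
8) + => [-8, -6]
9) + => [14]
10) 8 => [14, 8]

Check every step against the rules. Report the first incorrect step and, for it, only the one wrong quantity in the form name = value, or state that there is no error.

step 9, top = -14

Recomputing the run from the initial state:
step 1: [1]
step 2: [1, -9]
step 3: [-8]
step 4: [-8, -2]
step 5: [-8, -2, 4]
step 6: [-8, -2, 4, -8]
step 7: [-8, -2, -4]
step 8: [-8, -6]
step 9: [-14]
step 10: [-14, 8]
The first disagreement with the transcript is at step 9, where the value should be top = -14.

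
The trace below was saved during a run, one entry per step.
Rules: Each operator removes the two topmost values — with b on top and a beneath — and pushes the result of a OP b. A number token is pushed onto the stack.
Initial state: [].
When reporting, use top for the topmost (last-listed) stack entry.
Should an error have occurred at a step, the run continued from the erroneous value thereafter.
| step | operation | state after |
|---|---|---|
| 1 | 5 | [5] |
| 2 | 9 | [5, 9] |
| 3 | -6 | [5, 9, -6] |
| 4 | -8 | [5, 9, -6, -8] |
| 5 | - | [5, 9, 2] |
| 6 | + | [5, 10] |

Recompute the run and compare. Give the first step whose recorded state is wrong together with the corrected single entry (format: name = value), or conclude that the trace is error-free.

Step 1: push 5: top = 5 — in agreement.
Step 2: push 9: top = 9 — no discrepancy.
Step 3: push -6: top = -6 — agrees with the trace.
Step 4: push -8: top = -8 — matches.
Step 5: -6 - -8 = 2 — consistent with the trace.
Step 6: 9 + 2 = 11 — first mismatch against the trace.
First incorrect step: 6; the correct value is top = 11.

step 6, top = 11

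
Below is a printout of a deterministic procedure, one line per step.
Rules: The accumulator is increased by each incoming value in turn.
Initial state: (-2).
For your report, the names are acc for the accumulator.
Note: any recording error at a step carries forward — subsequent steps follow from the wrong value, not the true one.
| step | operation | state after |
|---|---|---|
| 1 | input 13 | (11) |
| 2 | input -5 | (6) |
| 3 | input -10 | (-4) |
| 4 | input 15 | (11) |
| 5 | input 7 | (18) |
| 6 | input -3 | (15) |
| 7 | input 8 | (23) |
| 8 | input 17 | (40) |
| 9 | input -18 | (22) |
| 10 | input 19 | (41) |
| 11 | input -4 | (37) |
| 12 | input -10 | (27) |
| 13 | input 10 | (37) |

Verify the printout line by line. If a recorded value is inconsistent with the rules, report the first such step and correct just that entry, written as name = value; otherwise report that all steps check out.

Recomputing the run from the initial state:
step 1: acc = 11
step 2: acc = 6
step 3: acc = -4
step 4: acc = 11
step 5: acc = 18
step 6: acc = 15
step 7: acc = 23
step 8: acc = 40
step 9: acc = 22
step 10: acc = 41
step 11: acc = 37
step 12: acc = 27
step 13: acc = 37
This matches the printout at every step.

no error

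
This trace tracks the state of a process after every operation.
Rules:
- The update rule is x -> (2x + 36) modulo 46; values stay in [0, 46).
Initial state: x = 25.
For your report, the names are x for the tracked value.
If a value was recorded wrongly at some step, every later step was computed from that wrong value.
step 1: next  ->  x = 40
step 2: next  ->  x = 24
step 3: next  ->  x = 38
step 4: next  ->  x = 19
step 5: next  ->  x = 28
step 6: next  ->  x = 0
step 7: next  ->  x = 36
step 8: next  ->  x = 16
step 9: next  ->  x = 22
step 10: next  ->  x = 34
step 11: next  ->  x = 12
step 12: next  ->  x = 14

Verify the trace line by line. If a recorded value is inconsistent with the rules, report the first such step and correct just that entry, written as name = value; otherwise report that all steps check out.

step 4, x = 20

step 1: x = (2*25 + 36) mod 46 = 40 -> verified
step 2: x = (2*40 + 36) mod 46 = 24 -> consistent with the trace
step 3: x = (2*24 + 36) mod 46 = 38 -> verified
step 4: x = (2*38 + 36) mod 46 = 20 -> the entry is off here
First deviation found at step 4; the corrected entry is x = 20.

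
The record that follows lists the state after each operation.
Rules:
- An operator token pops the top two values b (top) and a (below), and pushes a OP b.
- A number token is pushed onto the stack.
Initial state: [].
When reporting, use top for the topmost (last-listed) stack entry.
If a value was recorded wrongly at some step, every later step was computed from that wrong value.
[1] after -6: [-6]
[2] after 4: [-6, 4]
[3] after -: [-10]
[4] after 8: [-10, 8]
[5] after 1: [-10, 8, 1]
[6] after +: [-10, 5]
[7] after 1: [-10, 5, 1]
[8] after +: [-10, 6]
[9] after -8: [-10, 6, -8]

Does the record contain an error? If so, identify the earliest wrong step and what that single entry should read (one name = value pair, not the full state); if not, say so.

step 6, top = 9

Recomputing the run from the initial state:
step 1: [-6]
step 2: [-6, 4]
step 3: [-10]
step 4: [-10, 8]
step 5: [-10, 8, 1]
step 6: [-10, 9]
step 7: [-10, 9, 1]
step 8: [-10, 10]
step 9: [-10, 10, -8]
The first disagreement with the record is at step 6, where the value should be top = 9.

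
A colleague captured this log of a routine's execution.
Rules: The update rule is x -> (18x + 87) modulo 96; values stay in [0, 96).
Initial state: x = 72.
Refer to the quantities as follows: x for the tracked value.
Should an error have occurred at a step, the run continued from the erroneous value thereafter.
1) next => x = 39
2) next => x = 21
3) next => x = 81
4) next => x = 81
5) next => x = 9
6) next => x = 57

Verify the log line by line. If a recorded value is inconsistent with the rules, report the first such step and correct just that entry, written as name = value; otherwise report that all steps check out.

1. x = (18*72 + 87) mod 96 = 39 (checks out)
2. x = (18*39 + 87) mod 96 = 21 (in agreement)
3. x = (18*21 + 87) mod 96 = 81 (no discrepancy)
4. x = (18*81 + 87) mod 96 = 9 (not what was recorded)
The audit stops at step 4: the recorded entry is wrong and should be x = 9.

step 4, x = 9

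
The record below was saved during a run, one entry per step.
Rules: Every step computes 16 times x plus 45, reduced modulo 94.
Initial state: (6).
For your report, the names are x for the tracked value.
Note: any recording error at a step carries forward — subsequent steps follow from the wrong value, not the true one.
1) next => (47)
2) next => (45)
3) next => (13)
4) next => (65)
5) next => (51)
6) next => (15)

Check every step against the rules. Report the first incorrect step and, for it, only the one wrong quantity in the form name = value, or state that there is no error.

no error

Step 1: x = (16*6 + 45) mod 94 = 47 — matches.
Step 2: x = (16*47 + 45) mod 94 = 45 — exactly as logged.
Step 3: x = (16*45 + 45) mod 94 = 13 — agrees with the record.
Step 4: x = (16*13 + 45) mod 94 = 65 — agrees with the record.
Step 5: x = (16*65 + 45) mod 94 = 51 — consistent with the record.
Step 6: x = (16*51 + 45) mod 94 = 15 — confirmed correct.
No step deviates from the rules.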